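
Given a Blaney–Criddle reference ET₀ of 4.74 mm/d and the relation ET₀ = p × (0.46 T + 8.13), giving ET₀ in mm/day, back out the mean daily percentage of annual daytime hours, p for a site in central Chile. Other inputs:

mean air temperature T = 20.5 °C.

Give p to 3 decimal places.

p = ET₀ / (0.46 T + 8.13) = 4.74 / (0.46 × 20.5 + 8.13) = 4.74 / 17.560 = 0.2699

0.270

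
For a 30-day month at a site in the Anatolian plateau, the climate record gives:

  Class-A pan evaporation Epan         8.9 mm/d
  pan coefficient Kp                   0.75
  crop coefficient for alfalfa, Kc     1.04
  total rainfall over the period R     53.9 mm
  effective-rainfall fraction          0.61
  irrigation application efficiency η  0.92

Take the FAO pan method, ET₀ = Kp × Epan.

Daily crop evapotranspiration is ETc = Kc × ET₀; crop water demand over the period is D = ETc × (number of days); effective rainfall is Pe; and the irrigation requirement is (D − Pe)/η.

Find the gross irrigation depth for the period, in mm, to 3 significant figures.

191 mm

ET₀ = 0.75 × 8.9 = 6.6750 mm/d
ETc = Kc × ET₀ = 1.04 × 6.6750 = 6.9420 mm/d
Crop demand D = ETc × 30 d = 6.9420 × 30 = 208.260 mm
Pe = 0.61 × 53.9 = 32.879 mm
D − Pe = 208.260 − 32.879 = 175.381 mm
Gross irrigation = 175.381 / 0.92 = 190.632 mm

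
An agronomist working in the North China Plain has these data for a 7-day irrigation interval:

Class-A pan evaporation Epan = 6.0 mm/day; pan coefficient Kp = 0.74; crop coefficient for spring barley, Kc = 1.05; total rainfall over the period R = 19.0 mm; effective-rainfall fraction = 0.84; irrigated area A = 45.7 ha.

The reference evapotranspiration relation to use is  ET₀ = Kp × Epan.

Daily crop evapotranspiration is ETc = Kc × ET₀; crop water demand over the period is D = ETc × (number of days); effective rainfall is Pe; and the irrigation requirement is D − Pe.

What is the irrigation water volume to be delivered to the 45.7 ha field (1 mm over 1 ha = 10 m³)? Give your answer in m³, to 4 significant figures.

ET₀ = 0.74 × 6.0 = 4.4400 mm/d
ETc = Kc × ET₀ = 1.05 × 4.4400 = 4.6620 mm/d
Crop demand D = ETc × 7 d = 4.6620 × 7 = 32.634 mm
Pe = 0.84 × 19.0 = 15.960 mm
D − Pe = 32.634 − 15.960 = 16.674 mm
Volume = 16.674 mm × 45.7 ha × 10 = 7620.0 m³

7620 m³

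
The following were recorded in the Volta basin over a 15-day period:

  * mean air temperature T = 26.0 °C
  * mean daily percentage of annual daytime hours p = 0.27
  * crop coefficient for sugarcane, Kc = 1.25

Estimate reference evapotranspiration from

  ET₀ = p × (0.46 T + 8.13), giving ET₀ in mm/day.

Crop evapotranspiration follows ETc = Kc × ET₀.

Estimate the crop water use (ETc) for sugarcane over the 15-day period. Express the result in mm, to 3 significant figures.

102 mm

ET₀ = 0.27 × (0.46 × 26.0 + 8.13) = 0.27 × 20.090 = 5.4243 mm/d
ETc = Kc × ET₀ = 1.25 × 5.4243 = 6.7804 mm/d
Over 15 days: 6.7804 × 15 = 101.706 mm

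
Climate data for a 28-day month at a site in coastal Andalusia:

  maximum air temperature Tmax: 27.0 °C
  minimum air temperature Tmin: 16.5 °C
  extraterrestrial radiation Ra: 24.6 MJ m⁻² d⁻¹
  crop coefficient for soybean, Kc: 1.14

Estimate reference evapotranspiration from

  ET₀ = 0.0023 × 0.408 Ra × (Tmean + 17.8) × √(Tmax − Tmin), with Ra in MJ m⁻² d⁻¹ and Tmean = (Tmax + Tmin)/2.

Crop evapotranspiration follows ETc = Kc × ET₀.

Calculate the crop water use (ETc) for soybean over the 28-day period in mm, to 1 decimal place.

94.4 mm

Tmean = (27.0 + 16.5)/2 = 21.75 °C
0.408 Ra = 0.408 × 24.6 = 10.0368 mm/d equivalent
ET₀ = 0.0023 × 10.0368 × (21.75 + 17.8) × √10.5 = 0.0023 × 10.0368 × 39.55 × 3.2404 = 2.9585 mm/d
ETc = Kc × ET₀ = 1.14 × 2.9585 = 3.3727 mm/d
Over 28 days: 3.3727 × 28 = 94.436 mm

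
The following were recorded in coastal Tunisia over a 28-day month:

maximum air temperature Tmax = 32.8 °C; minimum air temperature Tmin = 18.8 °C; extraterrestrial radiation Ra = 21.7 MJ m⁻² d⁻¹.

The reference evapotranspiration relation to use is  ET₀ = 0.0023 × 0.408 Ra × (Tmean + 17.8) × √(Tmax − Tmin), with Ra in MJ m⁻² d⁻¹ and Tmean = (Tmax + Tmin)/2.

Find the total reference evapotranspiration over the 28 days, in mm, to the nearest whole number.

93 mm

Tmean = (32.8 + 18.8)/2 = 25.80 °C
0.408 Ra = 0.408 × 21.7 = 8.8536 mm/d equivalent
ET₀ = 0.0023 × 8.8536 × (25.80 + 17.8) × √14.0 = 0.0023 × 8.8536 × 43.60 × 3.7417 = 3.3220 mm/d
Over 28 days: 3.3220 × 28 = 93.016 mm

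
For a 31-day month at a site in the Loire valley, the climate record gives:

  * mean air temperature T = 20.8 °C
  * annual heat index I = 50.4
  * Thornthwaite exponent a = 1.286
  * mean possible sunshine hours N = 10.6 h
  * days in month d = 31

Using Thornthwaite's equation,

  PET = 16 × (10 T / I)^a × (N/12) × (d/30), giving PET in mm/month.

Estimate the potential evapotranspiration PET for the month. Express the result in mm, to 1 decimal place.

10T/I = 10 × 20.8 / 50.4 = 4.1270
(10T/I)^a = 4.1270^1.286 = 6.1902
Uncorrected PET = 16 × 6.1902 = 99.043 mm
Correction = (N/12)(d/30) = (10.6/12)(31/30) = 0.9128
PET = 99.043 × 0.9128 = 90.406 mm/month

90.4 mm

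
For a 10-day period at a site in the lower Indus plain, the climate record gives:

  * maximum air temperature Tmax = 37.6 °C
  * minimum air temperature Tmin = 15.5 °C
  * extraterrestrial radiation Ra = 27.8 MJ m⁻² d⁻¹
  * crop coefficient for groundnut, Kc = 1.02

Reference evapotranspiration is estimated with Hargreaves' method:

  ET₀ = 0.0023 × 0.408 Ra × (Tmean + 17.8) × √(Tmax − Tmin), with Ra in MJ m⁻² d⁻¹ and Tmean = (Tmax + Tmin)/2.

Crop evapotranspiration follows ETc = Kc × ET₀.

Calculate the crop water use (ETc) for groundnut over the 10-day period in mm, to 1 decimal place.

Tmean = (37.6 + 15.5)/2 = 26.55 °C
0.408 Ra = 0.408 × 27.8 = 11.3424 mm/d equivalent
ET₀ = 0.0023 × 11.3424 × (26.55 + 17.8) × √22.1 = 0.0023 × 11.3424 × 44.35 × 4.7011 = 5.4391 mm/d
ETc = Kc × ET₀ = 1.02 × 5.4391 = 5.5479 mm/d
Over 10 days: 5.5479 × 10 = 55.479 mm

55.5 mm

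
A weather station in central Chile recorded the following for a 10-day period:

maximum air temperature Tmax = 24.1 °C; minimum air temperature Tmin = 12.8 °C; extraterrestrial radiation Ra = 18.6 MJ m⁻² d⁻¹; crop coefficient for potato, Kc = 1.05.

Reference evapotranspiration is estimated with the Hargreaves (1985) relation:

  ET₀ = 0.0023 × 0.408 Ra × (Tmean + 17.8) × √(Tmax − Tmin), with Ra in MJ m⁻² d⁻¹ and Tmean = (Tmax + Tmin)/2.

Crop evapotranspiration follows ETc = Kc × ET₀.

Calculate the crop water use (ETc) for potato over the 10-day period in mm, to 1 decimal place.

22.3 mm

Tmean = (24.1 + 12.8)/2 = 18.45 °C
0.408 Ra = 0.408 × 18.6 = 7.5888 mm/d equivalent
ET₀ = 0.0023 × 7.5888 × (18.45 + 17.8) × √11.3 = 0.0023 × 7.5888 × 36.25 × 3.3615 = 2.1269 mm/d
ETc = Kc × ET₀ = 1.05 × 2.1269 = 2.2332 mm/d
Over 10 days: 2.2332 × 10 = 22.332 mm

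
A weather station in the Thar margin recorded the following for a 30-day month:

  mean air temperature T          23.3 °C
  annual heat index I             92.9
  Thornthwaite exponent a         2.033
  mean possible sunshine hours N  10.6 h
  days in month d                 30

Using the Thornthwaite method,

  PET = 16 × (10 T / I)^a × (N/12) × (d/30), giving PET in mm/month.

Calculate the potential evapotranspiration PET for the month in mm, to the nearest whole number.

10T/I = 10 × 23.3 / 92.9 = 2.5081
(10T/I)^a = 2.5081^2.033 = 6.4844
Uncorrected PET = 16 × 6.4844 = 103.750 mm
Correction = (N/12)(d/30) = (10.6/12)(30/30) = 0.8833
PET = 103.750 × 0.8833 = 91.642 mm/month

92 mm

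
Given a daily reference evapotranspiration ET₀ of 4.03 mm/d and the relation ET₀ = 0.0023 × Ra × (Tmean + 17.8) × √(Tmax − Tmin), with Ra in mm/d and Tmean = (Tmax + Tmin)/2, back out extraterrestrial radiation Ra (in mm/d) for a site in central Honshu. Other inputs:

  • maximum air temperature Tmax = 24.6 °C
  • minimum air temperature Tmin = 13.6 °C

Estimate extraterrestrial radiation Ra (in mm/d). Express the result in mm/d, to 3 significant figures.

14.3 mm/d

Tmean = 19.10 °C; √ΔT = 3.3166
Ra = ET₀ / [0.0023 × (Tmean+17.8) × √ΔT] = 4.03 / (0.0023 × 36.90 × 3.3166) = 14.317 mm/d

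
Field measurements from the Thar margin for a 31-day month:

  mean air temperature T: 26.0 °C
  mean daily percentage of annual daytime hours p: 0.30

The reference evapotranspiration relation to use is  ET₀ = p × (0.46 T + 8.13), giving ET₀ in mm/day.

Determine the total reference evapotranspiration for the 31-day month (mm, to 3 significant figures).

187 mm

ET₀ = 0.30 × (0.46 × 26.0 + 8.13) = 0.30 × 20.090 = 6.0270 mm/d
Monthly total = 6.0270 × 31 = 186.837 mm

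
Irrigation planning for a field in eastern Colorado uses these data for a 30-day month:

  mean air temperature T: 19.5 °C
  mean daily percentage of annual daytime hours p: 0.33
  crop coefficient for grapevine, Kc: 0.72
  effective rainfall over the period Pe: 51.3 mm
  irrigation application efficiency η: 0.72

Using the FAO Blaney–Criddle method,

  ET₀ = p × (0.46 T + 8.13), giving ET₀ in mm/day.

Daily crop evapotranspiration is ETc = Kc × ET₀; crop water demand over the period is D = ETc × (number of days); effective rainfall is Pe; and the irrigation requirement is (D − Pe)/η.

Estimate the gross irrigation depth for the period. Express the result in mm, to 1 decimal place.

98.0 mm

ET₀ = 0.33 × (0.46 × 19.5 + 8.13) = 0.33 × 17.100 = 5.6430 mm/d
ETc = Kc × ET₀ = 0.72 × 5.6430 = 4.0630 mm/d
Crop demand D = ETc × 30 d = 4.0630 × 30 = 121.890 mm
D − Pe = 121.890 − 51.3 = 70.590 mm
Gross irrigation = 70.590 / 0.72 = 98.042 mm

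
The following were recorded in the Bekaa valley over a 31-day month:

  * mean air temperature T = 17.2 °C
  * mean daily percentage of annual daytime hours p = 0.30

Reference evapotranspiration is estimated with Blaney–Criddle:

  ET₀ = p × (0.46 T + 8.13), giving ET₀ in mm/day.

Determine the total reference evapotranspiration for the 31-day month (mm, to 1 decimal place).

ET₀ = 0.30 × (0.46 × 17.2 + 8.13) = 0.30 × 16.042 = 4.8126 mm/d
Monthly total = 4.8126 × 31 = 149.191 mm

149.2 mm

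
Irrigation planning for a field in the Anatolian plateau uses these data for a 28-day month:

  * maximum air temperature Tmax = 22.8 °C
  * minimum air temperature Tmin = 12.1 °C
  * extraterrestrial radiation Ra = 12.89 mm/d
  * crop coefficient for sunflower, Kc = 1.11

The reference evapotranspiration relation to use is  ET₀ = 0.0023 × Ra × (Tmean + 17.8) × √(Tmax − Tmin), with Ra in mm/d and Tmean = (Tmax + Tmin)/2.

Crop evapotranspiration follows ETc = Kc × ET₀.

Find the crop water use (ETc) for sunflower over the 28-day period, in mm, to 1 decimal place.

106.2 mm

Tmean = (22.8 + 12.1)/2 = 17.45 °C
ET₀ = 0.0023 × 12.89 × (17.45 + 17.8) × √10.7 = 0.0023 × 12.89 × 35.25 × 3.2711 = 3.4185 mm/d
ETc = Kc × ET₀ = 1.11 × 3.4185 = 3.7945 mm/d
Over 28 days: 3.7945 × 28 = 106.246 mm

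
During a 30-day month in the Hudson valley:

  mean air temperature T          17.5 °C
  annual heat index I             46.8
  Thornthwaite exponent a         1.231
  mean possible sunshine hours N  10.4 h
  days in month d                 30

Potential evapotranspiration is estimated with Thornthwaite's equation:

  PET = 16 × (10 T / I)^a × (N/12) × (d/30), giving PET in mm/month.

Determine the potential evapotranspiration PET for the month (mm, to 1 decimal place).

10T/I = 10 × 17.5 / 46.8 = 3.7393
(10T/I)^a = 3.7393^1.231 = 5.0711
Uncorrected PET = 16 × 5.0711 = 81.138 mm
Correction = (N/12)(d/30) = (10.4/12)(30/30) = 0.8667
PET = 81.138 × 0.8667 = 70.322 mm/month

70.3 mm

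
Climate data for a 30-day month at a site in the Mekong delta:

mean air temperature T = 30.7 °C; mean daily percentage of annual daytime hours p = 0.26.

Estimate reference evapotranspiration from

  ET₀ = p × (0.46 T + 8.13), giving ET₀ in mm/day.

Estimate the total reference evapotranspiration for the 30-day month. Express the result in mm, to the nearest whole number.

174 mm

ET₀ = 0.26 × (0.46 × 30.7 + 8.13) = 0.26 × 22.252 = 5.7855 mm/d
Monthly total = 5.7855 × 30 = 173.565 mm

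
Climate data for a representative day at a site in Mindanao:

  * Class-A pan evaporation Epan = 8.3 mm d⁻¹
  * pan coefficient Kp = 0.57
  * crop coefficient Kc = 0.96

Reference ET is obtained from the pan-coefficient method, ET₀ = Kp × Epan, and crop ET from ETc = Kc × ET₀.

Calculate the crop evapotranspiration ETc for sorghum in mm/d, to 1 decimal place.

4.5 mm/d

ET₀ = 0.57 × 8.3 = 4.7310 mm/d
ETc = Kc × ET₀ = 0.96 × 4.7310 = 4.5418 mm/d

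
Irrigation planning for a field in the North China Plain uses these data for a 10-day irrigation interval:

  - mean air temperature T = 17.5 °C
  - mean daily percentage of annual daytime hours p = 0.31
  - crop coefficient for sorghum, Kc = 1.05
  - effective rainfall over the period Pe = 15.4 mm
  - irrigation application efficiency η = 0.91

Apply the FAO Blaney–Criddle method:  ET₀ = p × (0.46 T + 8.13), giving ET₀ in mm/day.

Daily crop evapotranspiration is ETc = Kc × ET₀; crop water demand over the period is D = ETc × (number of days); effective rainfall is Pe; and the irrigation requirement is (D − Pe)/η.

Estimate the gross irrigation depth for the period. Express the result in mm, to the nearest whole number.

ET₀ = 0.31 × (0.46 × 17.5 + 8.13) = 0.31 × 16.180 = 5.0158 mm/d
ETc = Kc × ET₀ = 1.05 × 5.0158 = 5.2666 mm/d
Crop demand D = ETc × 10 d = 5.2666 × 10 = 52.666 mm
D − Pe = 52.666 − 15.4 = 37.266 mm
Gross irrigation = 37.266 / 0.91 = 40.952 mm

41 mm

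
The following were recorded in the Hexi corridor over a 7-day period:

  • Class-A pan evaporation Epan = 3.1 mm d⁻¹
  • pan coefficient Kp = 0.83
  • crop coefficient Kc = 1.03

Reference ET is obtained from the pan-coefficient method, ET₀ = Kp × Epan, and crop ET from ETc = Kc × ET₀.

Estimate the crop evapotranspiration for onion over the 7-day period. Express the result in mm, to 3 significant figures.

ET₀ = 0.83 × 3.1 = 2.5730 mm/d
ETc = Kc × ET₀ = 1.03 × 2.5730 = 2.6502 mm/d
Over 7 days: 2.6502 × 7 = 18.551 mm

18.6 mm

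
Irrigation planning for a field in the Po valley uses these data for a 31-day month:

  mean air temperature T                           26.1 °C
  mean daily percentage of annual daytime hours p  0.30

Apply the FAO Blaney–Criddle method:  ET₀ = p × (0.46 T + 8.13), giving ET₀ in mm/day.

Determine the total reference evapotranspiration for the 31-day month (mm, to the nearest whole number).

187 mm

ET₀ = 0.30 × (0.46 × 26.1 + 8.13) = 0.30 × 20.136 = 6.0408 mm/d
Monthly total = 6.0408 × 31 = 187.265 mm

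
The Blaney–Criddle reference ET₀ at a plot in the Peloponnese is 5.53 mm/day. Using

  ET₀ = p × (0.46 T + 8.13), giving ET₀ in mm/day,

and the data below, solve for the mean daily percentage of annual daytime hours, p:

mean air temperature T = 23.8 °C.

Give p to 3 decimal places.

0.290

p = ET₀ / (0.46 T + 8.13) = 5.53 / (0.46 × 23.8 + 8.13) = 5.53 / 19.078 = 0.2899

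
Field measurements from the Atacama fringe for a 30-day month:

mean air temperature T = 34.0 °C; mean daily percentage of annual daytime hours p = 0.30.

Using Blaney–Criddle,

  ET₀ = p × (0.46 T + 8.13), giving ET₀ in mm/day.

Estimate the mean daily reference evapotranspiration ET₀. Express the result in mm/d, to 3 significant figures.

7.13 mm/d

ET₀ = 0.30 × (0.46 × 34.0 + 8.13) = 0.30 × 23.770 = 7.1310 mm/d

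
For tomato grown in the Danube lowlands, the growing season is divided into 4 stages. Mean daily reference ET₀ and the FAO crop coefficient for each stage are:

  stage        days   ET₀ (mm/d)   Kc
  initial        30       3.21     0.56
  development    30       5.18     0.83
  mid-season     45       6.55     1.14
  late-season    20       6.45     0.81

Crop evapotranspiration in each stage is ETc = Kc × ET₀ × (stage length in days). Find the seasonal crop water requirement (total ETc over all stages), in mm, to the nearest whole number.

623 mm

initial: 0.56 × 3.21 × 30 = 53.93 mm
development: 0.83 × 5.18 × 30 = 128.98 mm
mid-season: 1.14 × 6.55 × 45 = 336.02 mm
late-season: 0.81 × 6.45 × 20 = 104.49 mm
Seasonal total = 623.42 mm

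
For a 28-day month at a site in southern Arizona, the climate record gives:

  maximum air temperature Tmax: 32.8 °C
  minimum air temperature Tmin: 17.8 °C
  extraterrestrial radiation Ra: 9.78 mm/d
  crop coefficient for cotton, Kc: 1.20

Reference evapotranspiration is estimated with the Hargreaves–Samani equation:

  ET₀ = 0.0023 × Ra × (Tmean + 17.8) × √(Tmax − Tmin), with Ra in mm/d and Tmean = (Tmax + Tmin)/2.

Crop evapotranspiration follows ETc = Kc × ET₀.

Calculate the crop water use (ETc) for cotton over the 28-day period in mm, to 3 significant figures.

Tmean = (32.8 + 17.8)/2 = 25.30 °C
ET₀ = 0.0023 × 9.78 × (25.30 + 17.8) × √15.0 = 0.0023 × 9.78 × 43.10 × 3.8730 = 3.7548 mm/d
ETc = Kc × ET₀ = 1.20 × 3.7548 = 4.5058 mm/d
Over 28 days: 4.5058 × 28 = 126.162 mm

126 mm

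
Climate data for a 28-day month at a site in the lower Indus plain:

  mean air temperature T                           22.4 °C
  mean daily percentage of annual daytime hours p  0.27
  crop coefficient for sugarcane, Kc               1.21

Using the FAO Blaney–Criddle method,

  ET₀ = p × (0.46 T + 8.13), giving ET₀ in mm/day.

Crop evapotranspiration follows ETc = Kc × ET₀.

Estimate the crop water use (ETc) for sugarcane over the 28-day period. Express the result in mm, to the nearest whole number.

169 mm

ET₀ = 0.27 × (0.46 × 22.4 + 8.13) = 0.27 × 18.434 = 4.9772 mm/d
ETc = Kc × ET₀ = 1.21 × 4.9772 = 6.0224 mm/d
Over 28 days: 6.0224 × 28 = 168.627 mm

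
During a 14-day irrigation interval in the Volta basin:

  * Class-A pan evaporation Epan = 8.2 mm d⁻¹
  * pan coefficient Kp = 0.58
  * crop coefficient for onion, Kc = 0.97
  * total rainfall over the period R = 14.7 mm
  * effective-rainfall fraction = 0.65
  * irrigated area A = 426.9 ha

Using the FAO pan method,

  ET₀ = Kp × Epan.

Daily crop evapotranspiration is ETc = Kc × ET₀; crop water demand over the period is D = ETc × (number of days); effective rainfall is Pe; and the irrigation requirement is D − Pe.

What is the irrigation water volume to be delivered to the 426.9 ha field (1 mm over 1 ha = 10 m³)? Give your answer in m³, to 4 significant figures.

ET₀ = 0.58 × 8.2 = 4.7560 mm/d
ETc = Kc × ET₀ = 0.97 × 4.7560 = 4.6133 mm/d
Crop demand D = ETc × 14 d = 4.6133 × 14 = 64.586 mm
Pe = 0.65 × 14.7 = 9.555 mm
D − Pe = 64.586 − 9.555 = 55.031 mm
Volume = 55.031 mm × 426.9 ha × 10 = 234927.3 m³

234900 m³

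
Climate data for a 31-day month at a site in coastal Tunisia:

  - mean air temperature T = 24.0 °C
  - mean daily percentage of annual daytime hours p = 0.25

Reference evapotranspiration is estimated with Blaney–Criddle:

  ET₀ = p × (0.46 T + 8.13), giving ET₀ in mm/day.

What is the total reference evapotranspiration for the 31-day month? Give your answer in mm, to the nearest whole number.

ET₀ = 0.25 × (0.46 × 24.0 + 8.13) = 0.25 × 19.170 = 4.7925 mm/d
Monthly total = 4.7925 × 31 = 148.568 mm

149 mm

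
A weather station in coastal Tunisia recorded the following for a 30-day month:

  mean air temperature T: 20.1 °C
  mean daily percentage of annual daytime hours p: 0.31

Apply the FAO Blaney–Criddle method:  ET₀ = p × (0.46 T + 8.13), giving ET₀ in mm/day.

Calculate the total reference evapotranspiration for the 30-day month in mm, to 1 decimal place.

ET₀ = 0.31 × (0.46 × 20.1 + 8.13) = 0.31 × 17.376 = 5.3866 mm/d
Monthly total = 5.3866 × 30 = 161.598 mm

161.6 mm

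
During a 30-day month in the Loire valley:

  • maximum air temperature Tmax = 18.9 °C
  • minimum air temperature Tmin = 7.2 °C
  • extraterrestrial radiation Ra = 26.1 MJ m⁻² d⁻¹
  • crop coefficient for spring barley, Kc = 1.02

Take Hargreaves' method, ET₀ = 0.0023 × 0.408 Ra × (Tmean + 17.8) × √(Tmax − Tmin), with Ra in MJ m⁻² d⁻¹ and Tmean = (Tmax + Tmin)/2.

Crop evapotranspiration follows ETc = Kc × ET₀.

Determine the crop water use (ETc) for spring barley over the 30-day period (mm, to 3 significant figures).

Tmean = (18.9 + 7.2)/2 = 13.05 °C
0.408 Ra = 0.408 × 26.1 = 10.6488 mm/d equivalent
ET₀ = 0.0023 × 10.6488 × (13.05 + 17.8) × √11.7 = 0.0023 × 10.6488 × 30.85 × 3.4205 = 2.5845 mm/d
ETc = Kc × ET₀ = 1.02 × 2.5845 = 2.6362 mm/d
Over 30 days: 2.6362 × 30 = 79.086 mm

79.1 mm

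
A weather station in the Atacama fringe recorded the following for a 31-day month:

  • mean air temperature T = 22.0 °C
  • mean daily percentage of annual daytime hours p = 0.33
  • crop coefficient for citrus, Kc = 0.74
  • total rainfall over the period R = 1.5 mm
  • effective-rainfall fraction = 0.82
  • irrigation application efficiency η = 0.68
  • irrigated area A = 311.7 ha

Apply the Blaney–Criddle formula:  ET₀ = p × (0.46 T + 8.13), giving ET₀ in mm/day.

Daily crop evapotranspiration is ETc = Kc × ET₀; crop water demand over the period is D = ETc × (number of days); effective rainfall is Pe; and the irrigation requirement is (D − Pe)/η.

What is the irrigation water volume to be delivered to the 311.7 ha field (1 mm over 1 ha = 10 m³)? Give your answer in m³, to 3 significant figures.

ET₀ = 0.33 × (0.46 × 22.0 + 8.13) = 0.33 × 18.250 = 6.0225 mm/d
ETc = Kc × ET₀ = 0.74 × 6.0225 = 4.4567 mm/d
Crop demand D = ETc × 31 d = 4.4567 × 31 = 138.158 mm
Pe = 0.82 × 1.5 = 1.230 mm
D − Pe = 138.158 − 1.230 = 136.928 mm
Gross irrigation = 136.928 / 0.68 = 201.365 mm
Volume = 201.365 mm × 311.7 ha × 10 = 627654.7 m³

628000 m³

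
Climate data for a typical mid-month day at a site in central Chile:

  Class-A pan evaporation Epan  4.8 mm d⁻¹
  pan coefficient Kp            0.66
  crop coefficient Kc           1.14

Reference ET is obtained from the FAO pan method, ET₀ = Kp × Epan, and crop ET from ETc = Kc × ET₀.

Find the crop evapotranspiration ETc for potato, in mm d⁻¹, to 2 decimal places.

3.61 mm d⁻¹

ET₀ = 0.66 × 4.8 = 3.1680 mm/d
ETc = Kc × ET₀ = 1.14 × 3.1680 = 3.6115 mm/d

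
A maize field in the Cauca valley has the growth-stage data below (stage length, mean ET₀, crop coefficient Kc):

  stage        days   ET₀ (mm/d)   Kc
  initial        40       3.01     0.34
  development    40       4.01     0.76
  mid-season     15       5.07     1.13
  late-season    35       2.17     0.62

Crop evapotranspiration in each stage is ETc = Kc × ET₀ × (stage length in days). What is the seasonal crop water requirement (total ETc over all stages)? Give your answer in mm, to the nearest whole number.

initial: 0.34 × 3.01 × 40 = 40.94 mm
development: 0.76 × 4.01 × 40 = 121.90 mm
mid-season: 1.13 × 5.07 × 15 = 85.94 mm
late-season: 0.62 × 2.17 × 35 = 47.09 mm
Seasonal total = 295.87 mm

296 mm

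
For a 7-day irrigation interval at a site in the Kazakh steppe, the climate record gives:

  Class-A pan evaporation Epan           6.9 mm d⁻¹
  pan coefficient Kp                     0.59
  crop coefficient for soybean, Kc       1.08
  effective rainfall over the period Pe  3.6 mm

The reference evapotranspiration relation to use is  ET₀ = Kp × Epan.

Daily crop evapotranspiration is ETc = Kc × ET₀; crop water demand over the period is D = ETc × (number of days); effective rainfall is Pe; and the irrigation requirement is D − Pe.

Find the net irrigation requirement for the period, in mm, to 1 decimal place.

ET₀ = 0.59 × 6.9 = 4.0710 mm/d
ETc = Kc × ET₀ = 1.08 × 4.0710 = 4.3967 mm/d
Crop demand D = ETc × 7 d = 4.3967 × 7 = 30.777 mm
D − Pe = 30.777 − 3.6 = 27.177 mm

27.2 mm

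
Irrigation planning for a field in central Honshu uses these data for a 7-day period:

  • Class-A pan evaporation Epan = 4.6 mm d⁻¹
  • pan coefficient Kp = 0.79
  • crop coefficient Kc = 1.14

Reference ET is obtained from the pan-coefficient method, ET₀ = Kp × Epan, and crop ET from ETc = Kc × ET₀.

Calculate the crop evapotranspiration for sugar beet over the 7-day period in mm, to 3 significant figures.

ET₀ = 0.79 × 4.6 = 3.6340 mm/d
ETc = Kc × ET₀ = 1.14 × 3.6340 = 4.1428 mm/d
Over 7 days: 4.1428 × 7 = 29.000 mm

29.0 mm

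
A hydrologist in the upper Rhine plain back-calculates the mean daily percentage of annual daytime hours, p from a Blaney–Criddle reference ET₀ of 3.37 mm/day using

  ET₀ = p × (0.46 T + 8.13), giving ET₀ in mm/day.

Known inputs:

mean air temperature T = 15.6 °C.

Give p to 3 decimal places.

0.220

p = ET₀ / (0.46 T + 8.13) = 3.37 / (0.46 × 15.6 + 8.13) = 3.37 / 15.306 = 0.2202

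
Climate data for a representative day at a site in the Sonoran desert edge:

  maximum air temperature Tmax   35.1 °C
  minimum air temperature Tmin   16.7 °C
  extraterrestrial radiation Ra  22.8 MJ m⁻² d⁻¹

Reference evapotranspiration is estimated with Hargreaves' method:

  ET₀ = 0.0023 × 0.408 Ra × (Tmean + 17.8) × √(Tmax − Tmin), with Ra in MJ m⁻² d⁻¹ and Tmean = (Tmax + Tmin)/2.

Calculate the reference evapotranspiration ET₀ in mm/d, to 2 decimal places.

Tmean = (35.1 + 16.7)/2 = 25.90 °C
0.408 Ra = 0.408 × 22.8 = 9.3024 mm/d equivalent
ET₀ = 0.0023 × 9.3024 × (25.90 + 17.8) × √18.4 = 0.0023 × 9.3024 × 43.70 × 4.2895 = 4.0106 mm/d

4.01 mm/d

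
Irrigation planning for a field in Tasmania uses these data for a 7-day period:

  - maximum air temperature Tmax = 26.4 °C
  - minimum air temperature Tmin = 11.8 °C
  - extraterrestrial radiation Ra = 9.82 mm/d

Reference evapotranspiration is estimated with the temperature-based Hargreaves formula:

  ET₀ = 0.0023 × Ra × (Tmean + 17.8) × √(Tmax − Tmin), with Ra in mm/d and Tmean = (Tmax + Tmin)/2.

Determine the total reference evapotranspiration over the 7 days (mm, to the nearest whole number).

22 mm

Tmean = (26.4 + 11.8)/2 = 19.10 °C
ET₀ = 0.0023 × 9.82 × (19.10 + 17.8) × √14.6 = 0.0023 × 9.82 × 36.90 × 3.8210 = 3.1845 mm/d
Over 7 days: 3.1845 × 7 = 22.292 mm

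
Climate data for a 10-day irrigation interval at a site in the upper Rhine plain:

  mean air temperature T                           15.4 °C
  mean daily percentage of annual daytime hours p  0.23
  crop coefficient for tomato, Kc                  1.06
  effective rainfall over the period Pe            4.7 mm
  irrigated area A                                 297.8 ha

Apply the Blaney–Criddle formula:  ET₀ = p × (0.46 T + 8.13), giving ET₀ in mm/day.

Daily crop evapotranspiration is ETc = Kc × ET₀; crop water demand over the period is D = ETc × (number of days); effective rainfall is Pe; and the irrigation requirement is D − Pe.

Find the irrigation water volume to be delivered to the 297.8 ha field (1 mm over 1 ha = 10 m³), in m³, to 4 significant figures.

96460 m³

ET₀ = 0.23 × (0.46 × 15.4 + 8.13) = 0.23 × 15.214 = 3.4992 mm/d
ETc = Kc × ET₀ = 1.06 × 3.4992 = 3.7092 mm/d
Crop demand D = ETc × 10 d = 3.7092 × 10 = 37.092 mm
D − Pe = 37.092 − 4.7 = 32.392 mm
Volume = 32.392 mm × 297.8 ha × 10 = 96463.4 m³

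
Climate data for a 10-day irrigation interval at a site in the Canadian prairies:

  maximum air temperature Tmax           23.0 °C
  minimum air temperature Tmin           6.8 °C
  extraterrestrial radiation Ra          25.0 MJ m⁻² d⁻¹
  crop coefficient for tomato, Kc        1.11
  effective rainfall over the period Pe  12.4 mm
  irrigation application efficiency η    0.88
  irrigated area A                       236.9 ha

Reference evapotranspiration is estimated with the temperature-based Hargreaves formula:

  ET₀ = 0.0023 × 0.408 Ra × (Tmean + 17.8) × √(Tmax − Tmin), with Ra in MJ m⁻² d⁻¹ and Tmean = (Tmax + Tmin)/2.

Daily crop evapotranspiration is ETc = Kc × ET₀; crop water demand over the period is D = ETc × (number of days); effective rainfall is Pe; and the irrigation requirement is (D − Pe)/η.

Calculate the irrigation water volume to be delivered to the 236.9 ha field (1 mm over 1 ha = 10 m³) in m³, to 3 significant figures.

Tmean = (23.0 + 6.8)/2 = 14.90 °C
0.408 Ra = 0.408 × 25.0 = 10.2000 mm/d equivalent
ET₀ = 0.0023 × 10.2000 × (14.90 + 17.8) × √16.2 = 0.0023 × 10.2000 × 32.70 × 4.0249 = 3.0877 mm/d
ETc = Kc × ET₀ = 1.11 × 3.0877 = 3.4273 mm/d
Crop demand D = ETc × 10 d = 3.4273 × 10 = 34.273 mm
D − Pe = 34.273 − 12.4 = 21.873 mm
Gross irrigation = 21.873 / 0.88 = 24.856 mm
Volume = 24.856 mm × 236.9 ha × 10 = 58883.9 m³

58900 m³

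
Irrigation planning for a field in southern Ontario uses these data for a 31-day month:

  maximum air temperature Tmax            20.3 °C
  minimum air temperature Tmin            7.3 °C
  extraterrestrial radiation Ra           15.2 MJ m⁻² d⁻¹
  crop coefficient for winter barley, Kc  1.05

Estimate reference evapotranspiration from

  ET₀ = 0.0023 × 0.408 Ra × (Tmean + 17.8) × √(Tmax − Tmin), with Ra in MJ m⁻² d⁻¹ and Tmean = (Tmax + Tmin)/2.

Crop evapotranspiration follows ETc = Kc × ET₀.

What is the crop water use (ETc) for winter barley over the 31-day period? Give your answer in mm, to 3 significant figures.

52.9 mm

Tmean = (20.3 + 7.3)/2 = 13.80 °C
0.408 Ra = 0.408 × 15.2 = 6.2016 mm/d equivalent
ET₀ = 0.0023 × 6.2016 × (13.80 + 17.8) × √13.0 = 0.0023 × 6.2016 × 31.60 × 3.6056 = 1.6252 mm/d
ETc = Kc × ET₀ = 1.05 × 1.6252 = 1.7065 mm/d
Over 31 days: 1.7065 × 31 = 52.902 mm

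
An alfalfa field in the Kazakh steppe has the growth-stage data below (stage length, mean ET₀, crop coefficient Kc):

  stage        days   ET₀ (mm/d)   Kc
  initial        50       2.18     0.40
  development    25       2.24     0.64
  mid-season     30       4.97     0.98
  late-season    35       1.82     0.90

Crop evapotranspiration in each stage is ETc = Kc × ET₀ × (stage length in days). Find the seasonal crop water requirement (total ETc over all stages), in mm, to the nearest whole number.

283 mm

initial: 0.40 × 2.18 × 50 = 43.60 mm
development: 0.64 × 2.24 × 25 = 35.84 mm
mid-season: 0.98 × 4.97 × 30 = 146.12 mm
late-season: 0.90 × 1.82 × 35 = 57.33 mm
Seasonal total = 282.89 mm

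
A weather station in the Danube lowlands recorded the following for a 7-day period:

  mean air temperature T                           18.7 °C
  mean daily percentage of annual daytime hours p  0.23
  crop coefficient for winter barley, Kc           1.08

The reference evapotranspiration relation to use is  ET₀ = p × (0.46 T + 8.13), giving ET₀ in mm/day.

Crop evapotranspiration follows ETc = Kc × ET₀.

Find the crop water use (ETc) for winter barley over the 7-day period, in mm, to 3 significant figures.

29.1 mm

ET₀ = 0.23 × (0.46 × 18.7 + 8.13) = 0.23 × 16.732 = 3.8484 mm/d
ETc = Kc × ET₀ = 1.08 × 3.8484 = 4.1563 mm/d
Over 7 days: 4.1563 × 7 = 29.094 mm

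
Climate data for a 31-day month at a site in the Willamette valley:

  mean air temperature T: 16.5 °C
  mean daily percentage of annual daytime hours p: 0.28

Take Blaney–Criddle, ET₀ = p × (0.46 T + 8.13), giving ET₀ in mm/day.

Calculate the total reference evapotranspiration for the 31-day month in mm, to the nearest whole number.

136 mm

ET₀ = 0.28 × (0.46 × 16.5 + 8.13) = 0.28 × 15.720 = 4.4016 mm/d
Monthly total = 4.4016 × 31 = 136.450 mm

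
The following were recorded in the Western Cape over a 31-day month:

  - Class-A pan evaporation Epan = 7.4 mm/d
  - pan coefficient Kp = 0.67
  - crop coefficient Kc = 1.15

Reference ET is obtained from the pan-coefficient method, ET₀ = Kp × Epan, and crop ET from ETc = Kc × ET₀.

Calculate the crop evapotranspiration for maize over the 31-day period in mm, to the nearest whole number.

ET₀ = 0.67 × 7.4 = 4.9580 mm/d
ETc = Kc × ET₀ = 1.15 × 4.9580 = 5.7017 mm/d
Over 31 days: 5.7017 × 31 = 176.753 mm

177 mm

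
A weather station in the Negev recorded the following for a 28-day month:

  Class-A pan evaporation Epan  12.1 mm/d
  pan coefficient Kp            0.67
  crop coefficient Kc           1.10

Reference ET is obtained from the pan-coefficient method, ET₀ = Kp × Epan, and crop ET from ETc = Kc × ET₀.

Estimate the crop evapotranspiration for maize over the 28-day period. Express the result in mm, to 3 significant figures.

ET₀ = 0.67 × 12.1 = 8.1070 mm/d
ETc = Kc × ET₀ = 1.10 × 8.1070 = 8.9177 mm/d
Over 28 days: 8.9177 × 28 = 249.696 mm

250 mm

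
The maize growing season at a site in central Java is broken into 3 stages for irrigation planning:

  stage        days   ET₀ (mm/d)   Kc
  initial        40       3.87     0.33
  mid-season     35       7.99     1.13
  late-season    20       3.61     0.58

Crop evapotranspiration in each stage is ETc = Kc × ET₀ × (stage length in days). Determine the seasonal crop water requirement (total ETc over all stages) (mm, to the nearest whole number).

initial: 0.33 × 3.87 × 40 = 51.08 mm
mid-season: 1.13 × 7.99 × 35 = 316.00 mm
late-season: 0.58 × 3.61 × 20 = 41.88 mm
Seasonal total = 408.96 mm

409 mm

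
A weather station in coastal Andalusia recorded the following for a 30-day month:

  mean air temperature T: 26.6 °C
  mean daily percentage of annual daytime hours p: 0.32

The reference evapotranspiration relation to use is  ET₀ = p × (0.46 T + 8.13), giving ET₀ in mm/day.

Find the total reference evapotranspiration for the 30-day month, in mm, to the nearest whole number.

ET₀ = 0.32 × (0.46 × 26.6 + 8.13) = 0.32 × 20.366 = 6.5171 mm/d
Monthly total = 6.5171 × 30 = 195.513 mm

196 mm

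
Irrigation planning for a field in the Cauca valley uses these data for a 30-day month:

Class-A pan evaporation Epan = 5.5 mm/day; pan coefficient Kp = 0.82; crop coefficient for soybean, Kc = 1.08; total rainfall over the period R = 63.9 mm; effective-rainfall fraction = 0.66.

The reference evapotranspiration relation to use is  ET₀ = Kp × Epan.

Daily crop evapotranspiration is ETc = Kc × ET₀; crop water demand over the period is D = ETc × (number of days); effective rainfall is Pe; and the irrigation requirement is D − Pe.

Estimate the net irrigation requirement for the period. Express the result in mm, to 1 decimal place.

ET₀ = 0.82 × 5.5 = 4.5100 mm/d
ETc = Kc × ET₀ = 1.08 × 4.5100 = 4.8708 mm/d
Crop demand D = ETc × 30 d = 4.8708 × 30 = 146.124 mm
Pe = 0.66 × 63.9 = 42.174 mm
D − Pe = 146.124 − 42.174 = 103.950 mm

104.0 mm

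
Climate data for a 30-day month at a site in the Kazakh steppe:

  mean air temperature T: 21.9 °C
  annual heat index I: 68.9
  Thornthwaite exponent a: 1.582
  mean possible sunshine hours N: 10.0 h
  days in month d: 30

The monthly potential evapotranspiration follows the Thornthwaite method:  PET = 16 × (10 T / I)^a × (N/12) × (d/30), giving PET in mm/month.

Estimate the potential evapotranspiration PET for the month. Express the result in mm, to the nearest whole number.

10T/I = 10 × 21.9 / 68.9 = 3.1785
(10T/I)^a = 3.1785^1.582 = 6.2304
Uncorrected PET = 16 × 6.2304 = 99.686 mm
Correction = (N/12)(d/30) = (10.0/12)(30/30) = 0.8333
PET = 99.686 × 0.8333 = 83.068 mm/month

83 mm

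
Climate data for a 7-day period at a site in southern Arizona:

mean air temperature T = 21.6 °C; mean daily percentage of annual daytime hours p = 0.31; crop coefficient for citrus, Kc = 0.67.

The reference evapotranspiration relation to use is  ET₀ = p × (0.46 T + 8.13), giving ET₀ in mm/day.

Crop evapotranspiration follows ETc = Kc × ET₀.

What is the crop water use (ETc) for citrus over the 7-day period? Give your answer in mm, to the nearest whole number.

26 mm

ET₀ = 0.31 × (0.46 × 21.6 + 8.13) = 0.31 × 18.066 = 5.6005 mm/d
ETc = Kc × ET₀ = 0.67 × 5.6005 = 3.7523 mm/d
Over 7 days: 3.7523 × 7 = 26.266 mm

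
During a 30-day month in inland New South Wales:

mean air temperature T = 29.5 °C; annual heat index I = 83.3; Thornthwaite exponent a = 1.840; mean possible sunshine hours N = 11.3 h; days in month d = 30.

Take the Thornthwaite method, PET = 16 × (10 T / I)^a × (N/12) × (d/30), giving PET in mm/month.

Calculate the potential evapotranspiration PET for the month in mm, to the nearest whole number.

10T/I = 10 × 29.5 / 83.3 = 3.5414
(10T/I)^a = 3.5414^1.840 = 10.2443
Uncorrected PET = 16 × 10.2443 = 163.909 mm
Correction = (N/12)(d/30) = (11.3/12)(30/30) = 0.9417
PET = 163.909 × 0.9417 = 154.353 mm/month

154 mm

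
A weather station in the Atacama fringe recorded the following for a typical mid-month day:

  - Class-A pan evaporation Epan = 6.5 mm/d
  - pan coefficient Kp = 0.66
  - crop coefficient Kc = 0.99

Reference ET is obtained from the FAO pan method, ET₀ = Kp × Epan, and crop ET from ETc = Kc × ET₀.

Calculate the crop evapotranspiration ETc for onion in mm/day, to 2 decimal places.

ET₀ = 0.66 × 6.5 = 4.2900 mm/d
ETc = Kc × ET₀ = 0.99 × 4.2900 = 4.2471 mm/d

4.25 mm/day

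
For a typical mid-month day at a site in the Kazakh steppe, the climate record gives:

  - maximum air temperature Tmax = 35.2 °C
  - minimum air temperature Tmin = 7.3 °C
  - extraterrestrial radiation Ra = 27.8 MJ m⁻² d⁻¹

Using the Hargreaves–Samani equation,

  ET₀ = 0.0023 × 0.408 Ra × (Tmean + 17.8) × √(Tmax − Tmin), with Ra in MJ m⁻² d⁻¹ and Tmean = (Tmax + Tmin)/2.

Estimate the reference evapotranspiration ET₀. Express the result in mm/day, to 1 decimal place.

5.4 mm/day

Tmean = (35.2 + 7.3)/2 = 21.25 °C
0.408 Ra = 0.408 × 27.8 = 11.3424 mm/d equivalent
ET₀ = 0.0023 × 11.3424 × (21.25 + 17.8) × √27.9 = 0.0023 × 11.3424 × 39.05 × 5.2820 = 5.3809 mm/d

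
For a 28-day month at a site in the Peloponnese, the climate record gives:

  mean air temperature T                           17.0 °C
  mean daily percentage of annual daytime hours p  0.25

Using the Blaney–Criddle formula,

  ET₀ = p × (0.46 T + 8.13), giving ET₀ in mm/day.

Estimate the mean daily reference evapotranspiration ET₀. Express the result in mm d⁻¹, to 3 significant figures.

3.99 mm d⁻¹

ET₀ = 0.25 × (0.46 × 17.0 + 8.13) = 0.25 × 15.950 = 3.9875 mm/d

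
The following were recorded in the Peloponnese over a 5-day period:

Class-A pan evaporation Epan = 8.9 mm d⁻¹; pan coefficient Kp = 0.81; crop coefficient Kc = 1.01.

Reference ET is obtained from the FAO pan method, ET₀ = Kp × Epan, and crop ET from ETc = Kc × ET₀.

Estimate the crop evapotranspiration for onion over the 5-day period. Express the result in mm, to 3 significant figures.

ET₀ = 0.81 × 8.9 = 7.2090 mm/d
ETc = Kc × ET₀ = 1.01 × 7.2090 = 7.2811 mm/d
Over 5 days: 7.2811 × 5 = 36.406 mm

36.4 mm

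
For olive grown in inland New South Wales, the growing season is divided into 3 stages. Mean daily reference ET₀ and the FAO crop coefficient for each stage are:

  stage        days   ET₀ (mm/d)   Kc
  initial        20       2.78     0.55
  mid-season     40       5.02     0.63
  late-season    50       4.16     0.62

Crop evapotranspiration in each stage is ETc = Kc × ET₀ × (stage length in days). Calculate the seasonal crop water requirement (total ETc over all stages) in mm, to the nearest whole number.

initial: 0.55 × 2.78 × 20 = 30.58 mm
mid-season: 0.63 × 5.02 × 40 = 126.50 mm
late-season: 0.62 × 4.16 × 50 = 128.96 mm
Seasonal total = 286.04 mm

286 mm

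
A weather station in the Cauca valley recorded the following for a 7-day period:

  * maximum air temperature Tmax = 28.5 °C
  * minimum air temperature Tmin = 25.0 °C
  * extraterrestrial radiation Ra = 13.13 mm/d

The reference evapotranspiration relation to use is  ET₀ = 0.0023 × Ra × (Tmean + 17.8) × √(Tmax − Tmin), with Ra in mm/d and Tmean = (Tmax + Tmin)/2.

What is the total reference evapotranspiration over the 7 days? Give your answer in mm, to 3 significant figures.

17.6 mm

Tmean = (28.5 + 25.0)/2 = 26.75 °C
ET₀ = 0.0023 × 13.13 × (26.75 + 17.8) × √3.5 = 0.0023 × 13.13 × 44.55 × 1.8708 = 2.5169 mm/d
Over 7 days: 2.5169 × 7 = 17.618 mm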